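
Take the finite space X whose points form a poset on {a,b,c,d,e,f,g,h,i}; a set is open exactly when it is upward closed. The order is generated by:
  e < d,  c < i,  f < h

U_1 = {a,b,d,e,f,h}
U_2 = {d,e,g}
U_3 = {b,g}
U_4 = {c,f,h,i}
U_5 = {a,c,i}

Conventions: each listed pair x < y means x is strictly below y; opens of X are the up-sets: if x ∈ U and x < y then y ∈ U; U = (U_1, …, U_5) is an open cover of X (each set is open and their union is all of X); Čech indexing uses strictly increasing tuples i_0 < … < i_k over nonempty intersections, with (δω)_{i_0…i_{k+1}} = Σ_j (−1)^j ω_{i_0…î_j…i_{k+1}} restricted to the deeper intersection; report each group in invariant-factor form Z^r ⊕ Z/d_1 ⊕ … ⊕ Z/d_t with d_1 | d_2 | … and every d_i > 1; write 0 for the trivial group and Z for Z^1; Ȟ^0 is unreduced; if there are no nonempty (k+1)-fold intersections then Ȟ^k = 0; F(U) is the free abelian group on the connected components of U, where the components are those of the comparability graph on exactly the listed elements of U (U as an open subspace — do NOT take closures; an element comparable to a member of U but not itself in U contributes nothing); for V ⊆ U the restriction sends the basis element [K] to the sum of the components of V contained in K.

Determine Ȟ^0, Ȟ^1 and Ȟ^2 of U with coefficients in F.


nonempty intersections:
  U12={d,e} U13={b} U14={f,h} U15={a} U23={g} U45={c,i}
components per intersection:
  U1: {a} {b} {d,e} {f,h}
  U2: {d,e} {g}
  U3: {b} {g}
  U4: {c,i} {f,h}
  U5: {a} {c,i}
  U12: {d,e}
  U13: {b}
  U14: {f,h}
  U15: {a}
  U23: {g}
  U45: {c,i}
C dims 12,6; δ0: rk 6, SNF 1^6
Ȟ^0: (12−6)−0=6 ⇒ Z^6
Ȟ^1: (6−0)−6=0 ⇒ 0
Ȟ^2: (0−0)−0=0 ⇒ 0

Ȟ^0 ≅ Z^6, Ȟ^1 ≅ 0, Ȟ^2 ≅ 0


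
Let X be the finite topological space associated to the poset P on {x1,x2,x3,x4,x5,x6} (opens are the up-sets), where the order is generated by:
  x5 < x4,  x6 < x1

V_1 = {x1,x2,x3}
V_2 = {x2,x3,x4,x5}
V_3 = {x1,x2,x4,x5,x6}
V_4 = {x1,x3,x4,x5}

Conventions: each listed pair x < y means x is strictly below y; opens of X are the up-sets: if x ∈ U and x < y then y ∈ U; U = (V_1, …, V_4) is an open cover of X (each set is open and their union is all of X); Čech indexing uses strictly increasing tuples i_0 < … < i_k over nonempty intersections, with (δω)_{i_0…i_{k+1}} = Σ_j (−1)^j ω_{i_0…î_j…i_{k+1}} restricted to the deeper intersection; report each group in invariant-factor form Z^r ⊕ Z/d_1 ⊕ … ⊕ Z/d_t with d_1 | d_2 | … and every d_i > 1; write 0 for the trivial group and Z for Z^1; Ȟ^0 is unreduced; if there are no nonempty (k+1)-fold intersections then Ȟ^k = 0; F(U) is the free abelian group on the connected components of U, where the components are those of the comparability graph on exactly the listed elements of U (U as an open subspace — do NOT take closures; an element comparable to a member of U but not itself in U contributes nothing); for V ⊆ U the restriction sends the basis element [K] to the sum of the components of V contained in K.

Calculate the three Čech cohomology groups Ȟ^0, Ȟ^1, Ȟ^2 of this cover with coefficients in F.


nonempty intersections:
  V12={x2,x3} V13={x1,x2} V14={x1,x3} V23={x2,x4,x5} V24={x3,x4,x5} V34={x1,x4,x5}
  V123={x2} V124={x3} V134={x1} V234={x4,x5}
components per intersection:
  V1: {x1} {x2} {x3}
  V2: {x2} {x3} {x4,x5}
  V3: {x1,x6} {x2} {x4,x5}
  V4: {x1} {x3} {x4,x5}
  V12: {x2} {x3}
  V13: {x1} {x2}
  V14: {x1} {x3}
  V23: {x2} {x4,x5}
  V24: {x3} {x4,x5}
  V34: {x1} {x4,x5}
  V123: {x2}
  V124: {x3}
  V134: {x1}
  V234: {x4,x5}
C dims 12,12,4; δ0: rk 8, SNF 1^8; δ1: rk 4, SNF 1^4
Ȟ^0: (12−8)−0=4 ⇒ Z^4
Ȟ^1: (12−4)−8=0 ⇒ 0
Ȟ^2: (4−0)−4=0 ⇒ 0

Ȟ^0 = Z^4, Ȟ^1 = 0, Ȟ^2 = 0


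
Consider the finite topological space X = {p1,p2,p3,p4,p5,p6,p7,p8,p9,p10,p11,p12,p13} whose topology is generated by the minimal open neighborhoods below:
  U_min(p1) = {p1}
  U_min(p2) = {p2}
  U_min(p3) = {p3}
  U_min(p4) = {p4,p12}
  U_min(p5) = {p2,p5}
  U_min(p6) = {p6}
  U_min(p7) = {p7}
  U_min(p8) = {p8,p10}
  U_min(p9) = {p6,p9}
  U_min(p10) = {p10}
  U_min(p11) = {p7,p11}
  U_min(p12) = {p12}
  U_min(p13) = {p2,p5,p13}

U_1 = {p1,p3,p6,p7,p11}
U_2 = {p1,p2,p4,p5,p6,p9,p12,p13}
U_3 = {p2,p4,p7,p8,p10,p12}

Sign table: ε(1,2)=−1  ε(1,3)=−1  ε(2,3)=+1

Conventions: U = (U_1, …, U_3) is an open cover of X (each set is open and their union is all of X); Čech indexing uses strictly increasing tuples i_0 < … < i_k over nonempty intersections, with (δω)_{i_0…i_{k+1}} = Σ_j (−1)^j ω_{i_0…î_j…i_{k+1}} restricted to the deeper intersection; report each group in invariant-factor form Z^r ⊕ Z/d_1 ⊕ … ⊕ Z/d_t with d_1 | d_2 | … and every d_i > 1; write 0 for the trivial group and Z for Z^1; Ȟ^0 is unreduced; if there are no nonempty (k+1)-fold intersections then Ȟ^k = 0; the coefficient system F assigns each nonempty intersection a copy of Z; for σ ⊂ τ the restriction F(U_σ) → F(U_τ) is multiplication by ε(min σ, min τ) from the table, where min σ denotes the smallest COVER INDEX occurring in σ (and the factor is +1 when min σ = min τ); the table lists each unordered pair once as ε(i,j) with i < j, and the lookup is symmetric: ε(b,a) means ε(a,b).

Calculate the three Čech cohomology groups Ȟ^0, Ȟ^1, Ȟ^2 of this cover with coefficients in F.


intersection data:
  U12={p1,p6} U13={p7} U23={p2,p4,p12}
C dims 3,3; δ0: rk 2, SNF 1^2
Ȟ^0 = (3 − 2) − 0 = 1, so Ȟ^0 ≅ Z
Ȟ^1 = (3 − 0) − 2 = 1, so Ȟ^1 ≅ Z
Ȟ^2 = (0 − 0) − 0 = 0, so Ȟ^2 ≅ 0

Ȟ^0 ≅ Z; Ȟ^1 ≅ Z; Ȟ^2 ≅ 0


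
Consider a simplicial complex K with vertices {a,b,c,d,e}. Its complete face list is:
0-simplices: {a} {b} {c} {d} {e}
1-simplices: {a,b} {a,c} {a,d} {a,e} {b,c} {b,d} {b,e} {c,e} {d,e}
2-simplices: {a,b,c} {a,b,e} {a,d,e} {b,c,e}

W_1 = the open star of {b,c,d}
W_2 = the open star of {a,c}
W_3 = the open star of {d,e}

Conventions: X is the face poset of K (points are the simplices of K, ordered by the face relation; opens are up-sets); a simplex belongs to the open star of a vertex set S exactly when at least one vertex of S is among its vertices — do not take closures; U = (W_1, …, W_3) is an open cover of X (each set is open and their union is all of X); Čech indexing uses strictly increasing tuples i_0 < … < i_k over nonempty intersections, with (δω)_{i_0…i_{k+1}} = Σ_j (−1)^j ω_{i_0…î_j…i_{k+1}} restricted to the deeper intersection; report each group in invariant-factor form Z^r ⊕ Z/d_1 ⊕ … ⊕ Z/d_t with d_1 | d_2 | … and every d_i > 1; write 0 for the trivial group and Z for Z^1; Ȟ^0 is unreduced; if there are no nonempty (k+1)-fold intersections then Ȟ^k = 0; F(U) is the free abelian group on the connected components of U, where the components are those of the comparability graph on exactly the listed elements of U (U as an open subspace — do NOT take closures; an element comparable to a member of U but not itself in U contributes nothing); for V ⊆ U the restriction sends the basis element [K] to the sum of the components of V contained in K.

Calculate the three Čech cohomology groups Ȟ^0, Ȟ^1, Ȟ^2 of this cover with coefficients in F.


nerve simplices:
  W1={{b},{c},{d},{a,b},{a,c},{a,d},{b,c},{b,d},{b,e},{c,e},{d,e},{a,b,c},{a,b,e},{a,d,e},{b,c,e}} W2={{a},{c},{a,b},{a,c},{a,d},{a,e},{b,c},{c,e},{a,b,c},{a,b,e},{a,d,e},{b,c,e}} W3={{d},{e},{a,d},{a,e},{b,d},{b,e},{c,e},{d,e},{a,b,e},{a,d,e},{b,c,e}}
  W12={{c},{a,b},{a,c},{a,d},{b,c},{c,e},{a,b,c},{a,b,e},{a,d,e},{b,c,e}} W13={{d},{a,d},{b,d},{b,e},{c,e},{d,e},{a,b,e},{a,d,e},{b,c,e}} W23={{a,d},{a,e},{c,e},{a,b,e},{a,d,e},{b,c,e}}
  W123={{a,d},{c,e},{a,b,e},{a,d,e},{b,c,e}}
components per intersection:
  W1: {{b},{c},{d},{a,b},{a,c},{a,d},{b,c},{b,d},{b,e},{c,e},{d,e},{a,b,c},{a,b,e},{a,d,e},{b,c,e}}
  W2: {{a},{c},{a,b},{a,c},{a,d},{a,e},{b,c},{c,e},{a,b,c},{a,b,e},{a,d,e},{b,c,e}}
  W3: {{d},{e},{a,d},{a,e},{b,d},{b,e},{c,e},{d,e},{a,b,e},{a,d,e},{b,c,e}}
  W12: {{c},{a,b},{a,c},{b,c},{c,e},{a,b,c},{a,b,e},{b,c,e}} {{a,d},{a,d,e}}
  W13: {{d},{a,d},{b,d},{d,e},{a,d,e}} {{b,e},{c,e},{a,b,e},{b,c,e}}
  W23: {{a,d},{a,e},{a,b,e},{a,d,e}} {{c,e},{b,c,e}}
  W123: {{a,d},{a,d,e}} {{c,e},{b,c,e}} {{a,b,e}}
C dims 3,6,3; δ0: rk 2, SNF 1^2; δ1: rk 3, SNF 1^3
degree 0: 3−2−0 = 1 → Ȟ^0 ≅ Z
degree 1: 6−3−2 = 1 → Ȟ^1 ≅ Z
degree 2: 3−0−3 = 0 → Ȟ^2 ≅ 0

Ȟ^0 = Z; Ȟ^1 = Z; Ȟ^2 = 0


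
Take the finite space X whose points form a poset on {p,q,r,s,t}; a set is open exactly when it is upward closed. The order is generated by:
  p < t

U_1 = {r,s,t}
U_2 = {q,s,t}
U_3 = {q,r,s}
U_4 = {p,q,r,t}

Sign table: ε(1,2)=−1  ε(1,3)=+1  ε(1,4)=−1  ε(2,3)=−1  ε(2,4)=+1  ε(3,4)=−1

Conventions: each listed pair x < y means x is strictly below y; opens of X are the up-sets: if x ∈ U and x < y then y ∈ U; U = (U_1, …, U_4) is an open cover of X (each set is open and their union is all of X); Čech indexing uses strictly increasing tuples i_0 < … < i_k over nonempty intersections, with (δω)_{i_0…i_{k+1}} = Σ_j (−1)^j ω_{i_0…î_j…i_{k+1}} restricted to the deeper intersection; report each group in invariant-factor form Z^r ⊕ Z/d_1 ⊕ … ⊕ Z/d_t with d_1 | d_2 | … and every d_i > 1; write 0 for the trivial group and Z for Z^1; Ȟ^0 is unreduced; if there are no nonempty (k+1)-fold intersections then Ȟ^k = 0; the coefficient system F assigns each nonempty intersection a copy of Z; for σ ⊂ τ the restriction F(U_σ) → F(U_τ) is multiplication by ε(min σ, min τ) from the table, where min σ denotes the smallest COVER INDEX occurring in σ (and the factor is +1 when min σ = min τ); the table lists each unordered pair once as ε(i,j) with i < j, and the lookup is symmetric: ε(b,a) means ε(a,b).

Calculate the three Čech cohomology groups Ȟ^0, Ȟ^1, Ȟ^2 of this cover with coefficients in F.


intersection data:
  U12={s,t} U13={r,s} U14={r,t} U23={q,s} U24={q,t} U34={q,r}
  U123={s} U124={t} U134={r} U234={q}
C dims 4,6,4; δ0: rk 3, SNF 1^3; δ1: rk 3, SNF 1^3
Ȟ^0 = (4 − 3) − 0 = 1, so Ȟ^0 ≅ Z
Ȟ^1 = (6 − 3) − 3 = 0, so Ȟ^1 ≅ 0
Ȟ^2 = (4 − 0) − 3 = 1, so Ȟ^2 ≅ Z

Ȟ^0 ≅ Z, Ȟ^1 ≅ 0 and Ȟ^2 ≅ Z


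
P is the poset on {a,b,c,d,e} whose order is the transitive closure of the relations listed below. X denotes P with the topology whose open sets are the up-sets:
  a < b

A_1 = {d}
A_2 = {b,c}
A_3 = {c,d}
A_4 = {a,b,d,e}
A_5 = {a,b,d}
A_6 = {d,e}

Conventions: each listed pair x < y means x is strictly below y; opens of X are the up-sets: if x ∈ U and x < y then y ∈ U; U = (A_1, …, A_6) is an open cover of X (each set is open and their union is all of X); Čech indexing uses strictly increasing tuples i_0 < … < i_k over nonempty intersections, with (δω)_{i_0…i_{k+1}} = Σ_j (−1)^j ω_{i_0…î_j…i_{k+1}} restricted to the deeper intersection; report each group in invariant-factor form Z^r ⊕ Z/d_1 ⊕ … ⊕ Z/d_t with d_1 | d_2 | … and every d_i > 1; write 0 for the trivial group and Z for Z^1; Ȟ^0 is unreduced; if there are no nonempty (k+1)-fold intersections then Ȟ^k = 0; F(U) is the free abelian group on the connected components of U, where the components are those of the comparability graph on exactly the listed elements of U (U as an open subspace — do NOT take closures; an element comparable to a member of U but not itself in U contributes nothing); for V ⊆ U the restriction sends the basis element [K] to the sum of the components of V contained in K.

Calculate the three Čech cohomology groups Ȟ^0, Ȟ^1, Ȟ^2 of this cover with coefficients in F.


nonempty overlaps:
  A13={d} A14={d} A15={d} A16={d} A23={c} A24={b} A25={b} A34={d} A35={d} A36={d} A45={a,b,d} A46={d,e} A56={d}
  A134={d} A135={d} A136={d} A145={d} A146={d} A156={d} A245={b} A345={d} A346={d} A356={d} A456={d}
  A1345={d} A1346={d} A1356={d} A1456={d} A3456={d}
  A13456={d}
components per intersection:
  A1: {d}
  A2: {b} {c}
  A3: {c} {d}
  A4: {a,b} {d} {e}
  A5: {a,b} {d}
  A6: {d} {e}
  A13: {d}
  A14: {d}
  A15: {d}
  A16: {d}
  A23: {c}
  A24: {b}
  A25: {b}
  A34: {d}
  A35: {d}
  A36: {d}
  A45: {a,b} {d}
  A46: {d} {e}
  A56: {d}
  A134: {d}
  A135: {d}
  A136: {d}
  A145: {d}
  A146: {d}
  A156: {d}
  A245: {b}
  A345: {d}
  A346: {d}
  A356: {d}
  A456: {d}
  A1345: {d}
  A1346: {d}
  A1356: {d}
  A1456: {d}
  A3456: {d}
  A13456: {d}
C dims 12,15,11,5; δ0: rk 8, SNF 1^8; δ1: rk 7, SNF 1^7; δ2: rk 4, SNF 1^4
degree 0: 12−8−0 = 4 → Ȟ^0 ≅ Z^4
degree 1: 15−7−8 = 0 → Ȟ^1 ≅ 0
degree 2: 11−4−7 = 0 → Ȟ^2 ≅ 0

Ȟ^0 = Z^4,  Ȟ^1 = 0,  Ȟ^2 = 0


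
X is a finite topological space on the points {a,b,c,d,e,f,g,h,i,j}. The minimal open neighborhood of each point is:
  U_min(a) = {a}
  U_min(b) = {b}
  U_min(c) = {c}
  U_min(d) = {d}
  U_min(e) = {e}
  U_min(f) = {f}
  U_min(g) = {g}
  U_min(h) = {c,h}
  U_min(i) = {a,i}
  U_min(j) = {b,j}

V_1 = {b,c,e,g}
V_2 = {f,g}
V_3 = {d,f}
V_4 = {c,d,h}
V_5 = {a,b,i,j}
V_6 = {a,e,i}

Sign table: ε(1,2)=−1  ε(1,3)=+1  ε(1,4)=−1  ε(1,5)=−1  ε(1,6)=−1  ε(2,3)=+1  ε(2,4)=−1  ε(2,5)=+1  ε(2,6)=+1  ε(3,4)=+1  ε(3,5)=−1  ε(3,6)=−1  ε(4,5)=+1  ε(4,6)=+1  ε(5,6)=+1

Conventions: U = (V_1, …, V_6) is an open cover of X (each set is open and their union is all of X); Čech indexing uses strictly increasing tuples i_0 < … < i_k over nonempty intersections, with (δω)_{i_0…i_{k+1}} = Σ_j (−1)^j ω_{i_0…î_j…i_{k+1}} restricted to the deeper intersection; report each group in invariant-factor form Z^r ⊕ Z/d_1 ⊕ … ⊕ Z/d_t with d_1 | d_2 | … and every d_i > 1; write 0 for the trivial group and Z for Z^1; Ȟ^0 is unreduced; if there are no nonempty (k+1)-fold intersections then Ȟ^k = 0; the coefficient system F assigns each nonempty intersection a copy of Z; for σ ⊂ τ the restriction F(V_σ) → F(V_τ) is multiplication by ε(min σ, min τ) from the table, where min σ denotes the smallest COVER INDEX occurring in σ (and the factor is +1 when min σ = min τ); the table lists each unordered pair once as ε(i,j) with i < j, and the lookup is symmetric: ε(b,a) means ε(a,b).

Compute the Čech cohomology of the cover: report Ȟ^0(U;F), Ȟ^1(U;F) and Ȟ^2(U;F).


Ȟ^0 ≅ Z; Ȟ^1 ≅ Z^2; Ȟ^2 ≅ 0

intersection data:
  V12={g} V14={c} V15={b} V16={e} V23={f} V34={d} V56={a,i}
C dims 6,7; δ0: rk 5, SNF 1^5
Ȟ^0 = (6 − 5) − 0 = 1, so Ȟ^0 ≅ Z
Ȟ^1 = (7 − 0) − 5 = 2, so Ȟ^1 ≅ Z^2
Ȟ^2 = (0 − 0) − 0 = 0, so Ȟ^2 ≅ 0


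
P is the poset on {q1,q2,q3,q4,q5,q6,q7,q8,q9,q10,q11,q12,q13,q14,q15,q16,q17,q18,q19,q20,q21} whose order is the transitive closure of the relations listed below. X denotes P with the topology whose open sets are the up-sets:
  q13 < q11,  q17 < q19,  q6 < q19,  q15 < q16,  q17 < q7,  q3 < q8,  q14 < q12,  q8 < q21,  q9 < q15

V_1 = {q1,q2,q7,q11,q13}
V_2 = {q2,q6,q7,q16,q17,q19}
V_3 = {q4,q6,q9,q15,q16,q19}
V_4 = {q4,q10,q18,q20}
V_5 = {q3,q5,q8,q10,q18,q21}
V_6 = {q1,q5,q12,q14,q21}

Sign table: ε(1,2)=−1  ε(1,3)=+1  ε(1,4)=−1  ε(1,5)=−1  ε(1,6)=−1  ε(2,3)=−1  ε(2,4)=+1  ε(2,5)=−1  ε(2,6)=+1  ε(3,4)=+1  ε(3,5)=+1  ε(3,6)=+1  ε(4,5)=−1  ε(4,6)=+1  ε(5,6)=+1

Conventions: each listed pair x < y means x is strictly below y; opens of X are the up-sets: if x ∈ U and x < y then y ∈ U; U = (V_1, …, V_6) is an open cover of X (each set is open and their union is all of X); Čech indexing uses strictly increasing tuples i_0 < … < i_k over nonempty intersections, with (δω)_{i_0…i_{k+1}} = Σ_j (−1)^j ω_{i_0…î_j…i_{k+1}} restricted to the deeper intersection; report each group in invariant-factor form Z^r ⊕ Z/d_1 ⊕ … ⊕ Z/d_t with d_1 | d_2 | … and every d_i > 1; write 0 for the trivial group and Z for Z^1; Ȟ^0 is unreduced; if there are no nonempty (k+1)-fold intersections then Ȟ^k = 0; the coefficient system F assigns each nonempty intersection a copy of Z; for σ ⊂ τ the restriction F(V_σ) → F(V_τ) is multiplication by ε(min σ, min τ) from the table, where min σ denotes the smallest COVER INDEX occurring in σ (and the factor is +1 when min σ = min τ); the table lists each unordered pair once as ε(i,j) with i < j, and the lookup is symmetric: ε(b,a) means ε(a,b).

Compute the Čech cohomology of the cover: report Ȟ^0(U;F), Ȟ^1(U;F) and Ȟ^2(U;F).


Ȟ^0 = Z, Ȟ^1 = Z and Ȟ^2 = 0

intersection data:
  V12={q2,q7} V16={q1} V23={q6,q16,q19} V34={q4} V45={q10,q18} V56={q5,q21}
C dims 6,6; δ0: rk 5, SNF 1^5
Ȟ^0 = (6 − 5) − 0 = 1, so Ȟ^0 ≅ Z
Ȟ^1 = (6 − 0) − 5 = 1, so Ȟ^1 ≅ Z
Ȟ^2 = (0 − 0) − 0 = 0, so Ȟ^2 ≅ 0


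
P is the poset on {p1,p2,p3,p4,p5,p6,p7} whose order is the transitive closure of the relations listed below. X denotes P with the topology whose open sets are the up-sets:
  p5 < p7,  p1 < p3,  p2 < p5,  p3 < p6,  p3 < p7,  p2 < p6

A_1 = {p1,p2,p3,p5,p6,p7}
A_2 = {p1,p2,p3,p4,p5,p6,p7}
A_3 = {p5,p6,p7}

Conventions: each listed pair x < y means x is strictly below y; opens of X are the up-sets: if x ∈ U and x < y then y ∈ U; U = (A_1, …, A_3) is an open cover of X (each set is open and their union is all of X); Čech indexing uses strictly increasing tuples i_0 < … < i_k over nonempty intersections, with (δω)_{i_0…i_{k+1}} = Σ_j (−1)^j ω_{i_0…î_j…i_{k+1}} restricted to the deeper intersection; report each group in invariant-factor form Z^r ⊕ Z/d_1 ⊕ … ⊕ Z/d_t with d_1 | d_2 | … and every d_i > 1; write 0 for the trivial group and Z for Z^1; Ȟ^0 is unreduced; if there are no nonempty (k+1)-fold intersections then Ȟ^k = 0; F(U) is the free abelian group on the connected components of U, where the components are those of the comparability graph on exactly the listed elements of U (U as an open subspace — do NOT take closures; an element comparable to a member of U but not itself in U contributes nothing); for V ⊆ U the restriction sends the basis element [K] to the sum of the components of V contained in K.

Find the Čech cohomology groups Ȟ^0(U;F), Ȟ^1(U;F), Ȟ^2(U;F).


nerve simplices:
  A12={p1,p2,p3,p5,p6,p7} A13={p5,p6,p7} A23={p5,p6,p7}
  A123={p5,p6,p7}
components per intersection:
  A1: {p1,p2,p3,p5,p6,p7}
  A2: {p1,p2,p3,p5,p6,p7} {p4}
  A3: {p5,p7} {p6}
  A12: {p1,p2,p3,p5,p6,p7}
  A13: {p5,p7} {p6}
  A23: {p5,p7} {p6}
  A123: {p5,p7} {p6}
C dims 5,5,2; δ0: rk 3, SNF 1^3; δ1: rk 2, SNF 1^2
degree 0: 5−3−0 = 2 → Ȟ^0 ≅ Z^2
degree 1: 5−2−3 = 0 → Ȟ^1 ≅ 0
degree 2: 2−0−2 = 0 → Ȟ^2 ≅ 0

Ȟ^0(U;F) ≅ Z^2, Ȟ^1(U;F) ≅ 0 and Ȟ^2(U;F) ≅ 0


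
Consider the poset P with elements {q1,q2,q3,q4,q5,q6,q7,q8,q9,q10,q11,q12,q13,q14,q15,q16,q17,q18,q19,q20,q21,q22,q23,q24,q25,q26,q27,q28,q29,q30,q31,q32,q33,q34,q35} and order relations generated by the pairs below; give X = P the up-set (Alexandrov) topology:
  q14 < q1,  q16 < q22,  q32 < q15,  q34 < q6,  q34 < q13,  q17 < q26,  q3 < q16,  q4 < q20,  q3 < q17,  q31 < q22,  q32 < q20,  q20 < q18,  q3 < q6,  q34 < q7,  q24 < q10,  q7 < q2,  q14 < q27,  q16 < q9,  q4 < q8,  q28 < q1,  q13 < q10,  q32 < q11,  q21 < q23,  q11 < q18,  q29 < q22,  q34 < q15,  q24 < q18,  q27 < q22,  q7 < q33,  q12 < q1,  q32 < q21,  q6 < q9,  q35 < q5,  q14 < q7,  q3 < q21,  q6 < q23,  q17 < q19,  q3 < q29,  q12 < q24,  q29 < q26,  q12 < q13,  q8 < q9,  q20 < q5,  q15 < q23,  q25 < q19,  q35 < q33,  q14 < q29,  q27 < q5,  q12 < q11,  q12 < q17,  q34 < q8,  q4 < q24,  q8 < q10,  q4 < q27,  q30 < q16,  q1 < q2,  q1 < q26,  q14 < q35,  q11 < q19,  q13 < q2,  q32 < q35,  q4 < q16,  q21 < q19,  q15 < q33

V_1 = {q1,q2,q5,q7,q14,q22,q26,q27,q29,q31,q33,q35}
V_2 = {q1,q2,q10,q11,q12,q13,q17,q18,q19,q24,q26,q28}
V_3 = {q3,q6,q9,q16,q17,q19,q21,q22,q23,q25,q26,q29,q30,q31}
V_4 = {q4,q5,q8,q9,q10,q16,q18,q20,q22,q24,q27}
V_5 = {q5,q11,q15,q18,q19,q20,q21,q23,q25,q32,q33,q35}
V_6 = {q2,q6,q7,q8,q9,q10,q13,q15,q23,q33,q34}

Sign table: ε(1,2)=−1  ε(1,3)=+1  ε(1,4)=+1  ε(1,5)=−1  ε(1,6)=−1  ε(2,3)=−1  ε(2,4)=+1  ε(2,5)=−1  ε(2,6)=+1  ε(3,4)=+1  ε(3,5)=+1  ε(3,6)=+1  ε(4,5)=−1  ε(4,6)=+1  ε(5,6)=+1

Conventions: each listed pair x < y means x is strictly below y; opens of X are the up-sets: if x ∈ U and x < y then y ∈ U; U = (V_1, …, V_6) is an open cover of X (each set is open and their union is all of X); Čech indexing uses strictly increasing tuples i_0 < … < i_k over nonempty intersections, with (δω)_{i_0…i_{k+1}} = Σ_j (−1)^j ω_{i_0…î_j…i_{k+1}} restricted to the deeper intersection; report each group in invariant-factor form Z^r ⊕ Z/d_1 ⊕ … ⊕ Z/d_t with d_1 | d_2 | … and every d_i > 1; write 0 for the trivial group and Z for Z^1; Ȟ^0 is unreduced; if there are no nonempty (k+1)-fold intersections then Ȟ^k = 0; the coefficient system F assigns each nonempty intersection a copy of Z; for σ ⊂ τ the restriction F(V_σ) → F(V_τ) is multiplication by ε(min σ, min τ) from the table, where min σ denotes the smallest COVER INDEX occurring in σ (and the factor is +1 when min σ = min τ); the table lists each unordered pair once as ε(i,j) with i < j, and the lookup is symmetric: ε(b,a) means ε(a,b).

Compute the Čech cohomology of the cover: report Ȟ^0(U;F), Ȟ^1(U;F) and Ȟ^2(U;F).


Ȟ^0(U;F) ≅ 0,  Ȟ^1(U;F) ≅ Z/2,  Ȟ^2(U;F) ≅ Z

nonempty overlaps:
  V12={q1,q2,q26} V13={q22,q26,q29,q31} V14={q5,q22,q27} V15={q5,q33,q35} V16={q2,q7,q33} V23={q17,q19,q26} V24={q10,q18,q24} V25={q11,q18,q19} V26={q2,q10,q13} V34={q9,q16,q22} V35={q19,q21,q23,q25} V36={q6,q9,q23} V45={q5,q18,q20} V46={q8,q9,q10} V56={q15,q23,q33}
  V123={q26} V126={q2} V134={q22} V145={q5} V156={q33} V235={q19} V245={q18} V246={q10} V346={q9} V356={q23}
C dims 6,15,10; δ0: rk 6, SNF 1^5·2; δ1: rk 9, SNF 1^9
degree 0: 6−6−0 = 0 → Ȟ^0 ≅ 0
degree 1: 15−9−6 = 0 plus torsion [2] → Ȟ^1 ≅ Z/2
degree 2: 10−0−9 = 1 → Ȟ^2 ≅ Z


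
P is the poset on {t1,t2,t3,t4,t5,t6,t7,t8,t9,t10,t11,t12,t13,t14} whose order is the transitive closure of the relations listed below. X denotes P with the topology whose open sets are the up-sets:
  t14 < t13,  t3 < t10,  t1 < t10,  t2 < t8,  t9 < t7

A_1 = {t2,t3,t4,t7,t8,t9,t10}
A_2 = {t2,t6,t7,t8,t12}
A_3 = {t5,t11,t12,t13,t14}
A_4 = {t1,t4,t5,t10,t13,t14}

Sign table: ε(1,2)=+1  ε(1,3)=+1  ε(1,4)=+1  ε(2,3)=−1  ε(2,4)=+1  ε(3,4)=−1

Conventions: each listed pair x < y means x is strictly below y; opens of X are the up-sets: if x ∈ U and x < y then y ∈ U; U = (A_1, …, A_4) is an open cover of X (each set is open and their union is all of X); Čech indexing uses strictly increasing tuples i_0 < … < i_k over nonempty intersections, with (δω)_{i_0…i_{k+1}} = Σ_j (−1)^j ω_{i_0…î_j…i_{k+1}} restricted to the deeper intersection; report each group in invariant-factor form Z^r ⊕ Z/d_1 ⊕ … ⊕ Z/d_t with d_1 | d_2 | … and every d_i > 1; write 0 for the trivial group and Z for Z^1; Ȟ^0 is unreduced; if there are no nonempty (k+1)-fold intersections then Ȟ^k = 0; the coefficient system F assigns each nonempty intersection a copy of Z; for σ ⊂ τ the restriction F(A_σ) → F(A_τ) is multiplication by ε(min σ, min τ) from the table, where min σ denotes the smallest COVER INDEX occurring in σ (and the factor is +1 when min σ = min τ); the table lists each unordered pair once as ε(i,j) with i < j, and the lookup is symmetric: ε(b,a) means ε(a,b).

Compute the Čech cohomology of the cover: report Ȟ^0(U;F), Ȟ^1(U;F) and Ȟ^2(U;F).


Ȟ^0 = Z; Ȟ^1 = Z; Ȟ^2 = 0

nerve of the cover:
  A12={t2,t7,t8} A14={t4,t10} A23={t12} A34={t5,t13,t14}
C dims 4,4; δ0: rk 3, SNF 1^3
Ȟ^0 = (4 − 3) − 0 = 1, so Ȟ^0 ≅ Z
Ȟ^1 = (4 − 0) − 3 = 1, so Ȟ^1 ≅ Z
Ȟ^2 = (0 − 0) − 0 = 0, so Ȟ^2 ≅ 0


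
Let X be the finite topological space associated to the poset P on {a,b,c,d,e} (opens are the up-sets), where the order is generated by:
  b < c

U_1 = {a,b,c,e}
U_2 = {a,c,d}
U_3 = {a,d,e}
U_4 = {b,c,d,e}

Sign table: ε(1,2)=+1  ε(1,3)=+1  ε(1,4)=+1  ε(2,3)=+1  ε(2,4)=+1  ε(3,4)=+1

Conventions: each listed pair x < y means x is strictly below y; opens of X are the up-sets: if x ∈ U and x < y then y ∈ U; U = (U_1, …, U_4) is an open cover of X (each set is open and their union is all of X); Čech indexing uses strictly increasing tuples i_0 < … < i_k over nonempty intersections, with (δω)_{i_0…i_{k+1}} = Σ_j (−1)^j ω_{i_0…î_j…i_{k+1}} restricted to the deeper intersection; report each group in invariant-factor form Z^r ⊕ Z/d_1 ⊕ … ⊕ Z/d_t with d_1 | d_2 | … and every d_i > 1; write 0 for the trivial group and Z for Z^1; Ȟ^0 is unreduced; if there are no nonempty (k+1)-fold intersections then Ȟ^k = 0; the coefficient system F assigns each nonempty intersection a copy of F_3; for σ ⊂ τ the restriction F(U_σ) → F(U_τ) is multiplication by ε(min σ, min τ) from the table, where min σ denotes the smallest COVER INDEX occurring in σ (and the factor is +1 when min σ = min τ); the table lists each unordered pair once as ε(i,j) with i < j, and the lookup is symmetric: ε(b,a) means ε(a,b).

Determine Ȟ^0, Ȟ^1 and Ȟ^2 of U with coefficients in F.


nonempty overlaps:
  U12={a,c} U13={a,e} U14={b,c,e} U23={a,d} U24={c,d} U34={d,e}
  U123={a} U124={c} U134={e} U234={d}
C dims 4,6,4; δ0: rk_F3 3; δ1: rk_F3 3
degree 0: 4−3−0 = 1 → Ȟ^0 ≅ Z/3
degree 1: 6−3−3 = 0 → Ȟ^1 ≅ 0
degree 2: 4−0−3 = 1 → Ȟ^2 ≅ Z/3

Ȟ^0(U;F) ≅ Z/3, Ȟ^1(U;F) ≅ 0 and Ȟ^2(U;F) ≅ Z/3


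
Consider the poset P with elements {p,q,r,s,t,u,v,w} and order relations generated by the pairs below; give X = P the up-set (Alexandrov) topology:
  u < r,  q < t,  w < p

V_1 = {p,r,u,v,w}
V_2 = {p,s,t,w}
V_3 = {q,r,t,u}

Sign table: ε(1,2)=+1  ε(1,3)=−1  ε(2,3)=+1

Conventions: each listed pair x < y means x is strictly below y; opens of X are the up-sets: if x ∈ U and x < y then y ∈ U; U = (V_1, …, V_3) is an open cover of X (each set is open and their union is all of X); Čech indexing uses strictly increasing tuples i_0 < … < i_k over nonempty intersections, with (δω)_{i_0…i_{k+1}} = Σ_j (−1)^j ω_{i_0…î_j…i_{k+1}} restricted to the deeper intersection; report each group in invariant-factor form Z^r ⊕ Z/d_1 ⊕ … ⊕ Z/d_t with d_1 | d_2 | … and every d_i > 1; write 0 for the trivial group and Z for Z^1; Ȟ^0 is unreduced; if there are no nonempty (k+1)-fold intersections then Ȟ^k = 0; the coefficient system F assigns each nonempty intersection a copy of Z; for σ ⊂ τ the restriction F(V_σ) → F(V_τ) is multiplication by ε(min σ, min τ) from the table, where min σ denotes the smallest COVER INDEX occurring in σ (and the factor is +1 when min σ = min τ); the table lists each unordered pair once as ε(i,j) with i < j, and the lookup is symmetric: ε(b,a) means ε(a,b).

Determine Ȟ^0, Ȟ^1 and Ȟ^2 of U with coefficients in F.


nonempty overlaps:
  V12={p,w} V13={r,u} V23={t}
C dims 3,3; δ0: rk 3, SNF 1^2·2
degree 0: 3−3−0 = 0 → Ȟ^0 ≅ 0
degree 1: 3−0−3 = 0 plus torsion [2] → Ȟ^1 ≅ Z/2
degree 2: 0−0−0 = 0 → Ȟ^2 ≅ 0

Ȟ^0 = 0; Ȟ^1 = Z/2; Ȟ^2 = 0


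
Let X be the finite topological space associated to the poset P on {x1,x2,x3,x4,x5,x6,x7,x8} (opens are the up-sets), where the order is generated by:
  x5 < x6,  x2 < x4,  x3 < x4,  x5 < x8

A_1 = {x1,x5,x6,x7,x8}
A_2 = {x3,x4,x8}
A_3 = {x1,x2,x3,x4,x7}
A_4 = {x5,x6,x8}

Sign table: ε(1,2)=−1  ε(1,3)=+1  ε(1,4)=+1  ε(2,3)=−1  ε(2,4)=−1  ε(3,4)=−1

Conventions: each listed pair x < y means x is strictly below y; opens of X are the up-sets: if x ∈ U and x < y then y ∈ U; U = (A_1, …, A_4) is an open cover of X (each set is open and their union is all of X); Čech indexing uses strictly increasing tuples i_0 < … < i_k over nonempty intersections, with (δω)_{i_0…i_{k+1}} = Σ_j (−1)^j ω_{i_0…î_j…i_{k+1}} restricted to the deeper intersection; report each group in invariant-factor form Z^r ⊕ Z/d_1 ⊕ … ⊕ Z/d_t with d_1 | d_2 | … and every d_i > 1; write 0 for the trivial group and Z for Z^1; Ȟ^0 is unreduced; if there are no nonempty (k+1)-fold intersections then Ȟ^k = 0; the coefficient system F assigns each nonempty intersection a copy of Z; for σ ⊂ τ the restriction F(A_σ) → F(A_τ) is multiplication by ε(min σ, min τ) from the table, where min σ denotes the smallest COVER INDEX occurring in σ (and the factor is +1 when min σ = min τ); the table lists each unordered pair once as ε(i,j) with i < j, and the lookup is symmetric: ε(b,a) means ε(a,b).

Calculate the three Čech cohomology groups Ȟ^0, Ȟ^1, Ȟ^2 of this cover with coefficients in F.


Ȟ^0(U;F) ≅ Z; Ȟ^1(U;F) ≅ Z; Ȟ^2(U;F) ≅ 0

nerve simplices:
  A12={x8} A13={x1,x7} A14={x5,x6,x8} A23={x3,x4} A24={x8}
  A124={x8}
C dims 4,5,1; δ0: rk 3, SNF 1^3; δ1: rk 1, SNF 1^1
degree 0: 4−3−0 = 1 → Ȟ^0 ≅ Z
degree 1: 5−1−3 = 1 → Ȟ^1 ≅ Z
degree 2: 1−0−1 = 0 → Ȟ^2 ≅ 0


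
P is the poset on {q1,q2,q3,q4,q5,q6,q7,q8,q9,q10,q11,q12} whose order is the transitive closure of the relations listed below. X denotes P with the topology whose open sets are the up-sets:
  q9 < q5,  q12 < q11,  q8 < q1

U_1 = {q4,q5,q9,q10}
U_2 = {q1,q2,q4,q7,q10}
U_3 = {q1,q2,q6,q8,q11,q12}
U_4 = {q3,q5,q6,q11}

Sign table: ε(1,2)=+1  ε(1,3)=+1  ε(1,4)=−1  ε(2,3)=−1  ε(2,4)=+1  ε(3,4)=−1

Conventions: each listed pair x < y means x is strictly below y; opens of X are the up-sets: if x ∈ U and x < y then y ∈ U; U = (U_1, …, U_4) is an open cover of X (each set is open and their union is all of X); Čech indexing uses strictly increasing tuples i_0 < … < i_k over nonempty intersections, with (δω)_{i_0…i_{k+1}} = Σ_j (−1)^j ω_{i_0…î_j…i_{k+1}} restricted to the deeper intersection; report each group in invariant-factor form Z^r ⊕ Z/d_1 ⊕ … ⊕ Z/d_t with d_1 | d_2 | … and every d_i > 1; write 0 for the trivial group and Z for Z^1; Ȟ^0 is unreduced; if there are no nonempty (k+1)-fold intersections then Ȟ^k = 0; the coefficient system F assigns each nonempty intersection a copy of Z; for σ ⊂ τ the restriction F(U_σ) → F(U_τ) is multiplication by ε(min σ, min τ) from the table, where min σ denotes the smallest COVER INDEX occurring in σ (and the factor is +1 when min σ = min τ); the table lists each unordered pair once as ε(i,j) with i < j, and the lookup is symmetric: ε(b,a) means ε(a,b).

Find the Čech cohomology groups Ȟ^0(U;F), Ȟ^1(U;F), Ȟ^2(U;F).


Ȟ^0 = 0,  Ȟ^1 = Z/2,  Ȟ^2 = 0

cover nerve:
  U12={q4,q10} U14={q5} U23={q1,q2} U34={q6,q11}
C dims 4,4; δ0: rk 4, SNF 1^3·2
Ȟ^0: (4−4)−0=0 ⇒ 0
Ȟ^1: (4−0)−4=0 plus torsion [2] ⇒ Z/2
Ȟ^2: (0−0)−0=0 ⇒ 0


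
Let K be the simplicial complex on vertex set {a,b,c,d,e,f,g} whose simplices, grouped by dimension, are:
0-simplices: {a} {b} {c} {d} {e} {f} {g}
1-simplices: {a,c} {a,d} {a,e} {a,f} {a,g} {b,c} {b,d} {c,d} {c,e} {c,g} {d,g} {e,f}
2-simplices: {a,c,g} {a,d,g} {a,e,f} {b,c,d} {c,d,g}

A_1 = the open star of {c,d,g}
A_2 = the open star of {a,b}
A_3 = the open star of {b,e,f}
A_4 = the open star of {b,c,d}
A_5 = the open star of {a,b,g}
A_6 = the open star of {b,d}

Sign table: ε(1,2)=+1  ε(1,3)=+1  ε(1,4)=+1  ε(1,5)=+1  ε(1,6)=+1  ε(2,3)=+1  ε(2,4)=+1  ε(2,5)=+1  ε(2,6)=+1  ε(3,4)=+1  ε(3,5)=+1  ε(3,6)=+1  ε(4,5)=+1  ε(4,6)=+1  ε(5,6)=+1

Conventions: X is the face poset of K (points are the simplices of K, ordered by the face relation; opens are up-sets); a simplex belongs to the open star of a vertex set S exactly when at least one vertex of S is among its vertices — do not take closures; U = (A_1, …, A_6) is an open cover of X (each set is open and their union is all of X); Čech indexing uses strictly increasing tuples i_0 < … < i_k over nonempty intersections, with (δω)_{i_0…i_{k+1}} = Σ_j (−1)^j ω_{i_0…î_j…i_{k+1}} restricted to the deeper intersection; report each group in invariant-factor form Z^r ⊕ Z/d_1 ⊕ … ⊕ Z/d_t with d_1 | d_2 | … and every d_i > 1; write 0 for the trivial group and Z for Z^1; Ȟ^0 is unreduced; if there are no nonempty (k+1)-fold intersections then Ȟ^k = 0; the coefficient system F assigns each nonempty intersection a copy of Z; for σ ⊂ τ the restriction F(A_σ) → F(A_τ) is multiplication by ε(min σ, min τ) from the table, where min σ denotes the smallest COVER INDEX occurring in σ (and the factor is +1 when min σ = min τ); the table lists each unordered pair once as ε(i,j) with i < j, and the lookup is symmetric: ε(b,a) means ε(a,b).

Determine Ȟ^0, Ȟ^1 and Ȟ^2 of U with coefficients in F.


Ȟ^0 ≅ Z, Ȟ^1 ≅ 0 and Ȟ^2 ≅ 0

intersection data:
  A1={{c},{d},{g},{a,c},{a,d},{a,g},{b,c},{b,d},{c,d},{c,e},{c,g},{d,g},{a,c,g},{a,d,g},{b,c,d},{c,d,g}} A2={{a},{b},{a,c},{a,d},{a,e},{a,f},{a,g},{b,c},{b,d},{a,c,g},{a,d,g},{a,e,f},{b,c,d}} A3={{b},{e},{f},{a,e},{a,f},{b,c},{b,d},{c,e},{e,f},{a,e,f},{b,c,d}} A4={{b},{c},{d},{a,c},{a,d},{b,c},{b,d},{c,d},{c,e},{c,g},{d,g},{a,c,g},{a,d,g},{b,c,d},{c,d,g}} A5={{a},{b},{g},{a,c},{a,d},{a,e},{a,f},{a,g},{b,c},{b,d},{c,g},{d,g},{a,c,g},{a,d,g},{a,e,f},{b,c,d},{c,d,g}} A6={{b},{d},{a,d},{b,c},{b,d},{c,d},{d,g},{a,d,g},{b,c,d},{c,d,g}}
  A12={{a,c},{a,d},{a,g},{b,c},{b,d},{a,c,g},{a,d,g},{b,c,d}} A13={{b,c},{b,d},{c,e},{b,c,d}} A14={{c},{d},{a,c},{a,d},{b,c},{b,d},{c,d},{c,e},{c,g},{d,g},{a,c,g},{a,d,g},{b,c,d},{c,d,g}} A15={{g},{a,c},{a,d},{a,g},{b,c},{b,d},{c,g},{d,g},{a,c,g},{a,d,g},{b,c,d},{c,d,g}} A16={{d},{a,d},{b,c},{b,d},{c,d},{d,g},{a,d,g},{b,c,d},{c,d,g}} A23={{b},{a,e},{a,f},{b,c},{b,d},{a,e,f},{b,c,d}} A24={{b},{a,c},{a,d},{b,c},{b,d},{a,c,g},{a,d,g},{b,c,d}} A25={{a},{b},{a,c},{a,d},{a,e},{a,f},{a,g},{b,c},{b,d},{a,c,g},{a,d,g},{a,e,f},{b,c,d}} A26={{b},{a,d},{b,c},{b,d},{a,d,g},{b,c,d}} A34={{b},{b,c},{b,d},{c,e},{b,c,d}} A35={{b},{a,e},{a,f},{b,c},{b,d},{a,e,f},{b,c,d}} A36={{b},{b,c},{b,d},{b,c,d}} A45={{b},{a,c},{a,d},{b,c},{b,d},{c,g},{d,g},{a,c,g},{a,d,g},{b,c,d},{c,d,g}} A46={{b},{d},{a,d},{b,c},{b,d},{c,d},{d,g},{a,d,g},{b,c,d},{c,d,g}} A56={{b},{a,d},{b,c},{b,d},{d,g},{a,d,g},{b,c,d},{c,d,g}}
  A123={{b,c},{b,d},{b,c,d}} A124={{a,c},{a,d},{b,c},{b,d},{a,c,g},{a,d,g},{b,c,d}} A125={{a,c},{a,d},{a,g},{b,c},{b,d},{a,c,g},{a,d,g},{b,c,d}} A126={{a,d},{b,c},{b,d},{a,d,g},{b,c,d}} A134={{b,c},{b,d},{c,e},{b,c,d}} A135={{b,c},{b,d},{b,c,d}} A136={{b,c},{b,d},{b,c,d}} A145={{a,c},{a,d},{b,c},{b,d},{c,g},{d,g},{a,c,g},{a,d,g},{b,c,d},{c,d,g}} A146={{d},{a,d},{b,c},{b,d},{c,d},{d,g},{a,d,g},{b,c,d},{c,d,g}} A156={{a,d},{b,c},{b,d},{d,g},{a,d,g},{b,c,d},{c,d,g}} A234={{b},{b,c},{b,d},{b,c,d}} A235={{b},{a,e},{a,f},{b,c},{b,d},{a,e,f},{b,c,d}} A236={{b},{b,c},{b,d},{b,c,d}} A245={{b},{a,c},{a,d},{b,c},{b,d},{a,c,g},{a,d,g},{b,c,d}} A246={{b},{a,d},{b,c},{b,d},{a,d,g},{b,c,d}} A256={{b},{a,d},{b,c},{b,d},{a,d,g},{b,c,d}} A345={{b},{b,c},{b,d},{b,c,d}} A346={{b},{b,c},{b,d},{b,c,d}} A356={{b},{b,c},{b,d},{b,c,d}} A456={{b},{a,d},{b,c},{b,d},{d,g},{a,d,g},{b,c,d},{c,d,g}}
  A1234={{b,c},{b,d},{b,c,d}} A1235={{b,c},{b,d},{b,c,d}} A1236={{b,c},{b,d},{b,c,d}} A1245={{a,c},{a,d},{b,c},{b,d},{a,c,g},{a,d,g},{b,c,d}} A1246={{a,d},{b,c},{b,d},{a,d,g},{b,c,d}} A1256={{a,d},{b,c},{b,d},{a,d,g},{b,c,d}} A1345={{b,c},{b,d},{b,c,d}} A1346={{b,c},{b,d},{b,c,d}} A1356={{b,c},{b,d},{b,c,d}} A1456={{a,d},{b,c},{b,d},{d,g},{a,d,g},{b,c,d},{c,d,g}} A2345={{b},{b,c},{b,d},{b,c,d}} A2346={{b},{b,c},{b,d},{b,c,d}} A2356={{b},{b,c},{b,d},{b,c,d}} A2456={{b},{a,d},{b,c},{b,d},{a,d,g},{b,c,d}} A3456={{b},{b,c},{b,d},{b,c,d}}
  A12345={{b,c},{b,d},{b,c,d}} A12346={{b,c},{b,d},{b,c,d}} A12356={{b,c},{b,d},{b,c,d}} A12456={{a,d},{b,c},{b,d},{a,d,g},{b,c,d}} A13456={{b,c},{b,d},{b,c,d}} A23456={{b},{b,c},{b,d},{b,c,d}}
  A123456={{b,c},{b,d},{b,c,d}}
C dims 6,15,20,15; δ0: rk 5, SNF 1^5; δ1: rk 10, SNF 1^10; δ2: rk 10, SNF 1^10
Ȟ^0 = (6 − 5) − 0 = 1, so Ȟ^0 ≅ Z
Ȟ^1 = (15 − 10) − 5 = 0, so Ȟ^1 ≅ 0
Ȟ^2 = (20 − 10) − 10 = 0, so Ȟ^2 ≅ 0


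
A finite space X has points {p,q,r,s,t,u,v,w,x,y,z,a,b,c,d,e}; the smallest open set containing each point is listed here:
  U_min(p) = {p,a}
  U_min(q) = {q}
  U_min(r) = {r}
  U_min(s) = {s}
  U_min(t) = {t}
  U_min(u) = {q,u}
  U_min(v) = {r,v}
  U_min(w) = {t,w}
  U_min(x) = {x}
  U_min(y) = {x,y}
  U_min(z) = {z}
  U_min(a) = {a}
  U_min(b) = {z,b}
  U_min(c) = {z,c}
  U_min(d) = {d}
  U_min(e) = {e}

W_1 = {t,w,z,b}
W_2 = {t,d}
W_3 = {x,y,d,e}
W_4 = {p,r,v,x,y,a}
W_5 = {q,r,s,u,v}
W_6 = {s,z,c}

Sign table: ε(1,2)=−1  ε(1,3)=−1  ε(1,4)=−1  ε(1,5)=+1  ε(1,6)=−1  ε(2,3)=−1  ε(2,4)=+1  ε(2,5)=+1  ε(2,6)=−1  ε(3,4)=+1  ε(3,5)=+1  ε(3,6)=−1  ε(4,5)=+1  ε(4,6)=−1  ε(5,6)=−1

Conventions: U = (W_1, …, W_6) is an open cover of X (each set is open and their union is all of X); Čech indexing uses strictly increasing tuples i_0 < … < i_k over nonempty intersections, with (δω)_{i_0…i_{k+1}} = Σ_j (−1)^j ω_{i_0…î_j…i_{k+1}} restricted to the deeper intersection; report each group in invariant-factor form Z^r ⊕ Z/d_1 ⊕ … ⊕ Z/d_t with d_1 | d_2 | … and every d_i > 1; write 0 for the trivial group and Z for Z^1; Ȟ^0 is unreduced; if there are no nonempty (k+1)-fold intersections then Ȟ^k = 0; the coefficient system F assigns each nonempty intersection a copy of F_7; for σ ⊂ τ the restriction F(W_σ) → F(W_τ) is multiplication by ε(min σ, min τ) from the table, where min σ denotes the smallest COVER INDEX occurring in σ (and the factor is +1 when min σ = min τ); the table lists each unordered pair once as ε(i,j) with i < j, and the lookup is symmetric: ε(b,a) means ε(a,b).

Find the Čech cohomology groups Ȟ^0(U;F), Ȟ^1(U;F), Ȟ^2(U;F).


Ȟ^0(U;F) ≅ Z/7; Ȟ^1(U;F) ≅ Z/7; Ȟ^2(U;F) ≅ 0

nerve simplices:
  W12={t} W16={z} W23={d} W34={x,y} W45={r,v} W56={s}
C dims 6,6; δ0: rk_F7 5
degree 0: 6−5−0 = 1 → Ȟ^0 ≅ Z/7
degree 1: 6−0−5 = 1 → Ȟ^1 ≅ Z/7
degree 2: 0−0−0 = 0 → Ȟ^2 ≅ 0


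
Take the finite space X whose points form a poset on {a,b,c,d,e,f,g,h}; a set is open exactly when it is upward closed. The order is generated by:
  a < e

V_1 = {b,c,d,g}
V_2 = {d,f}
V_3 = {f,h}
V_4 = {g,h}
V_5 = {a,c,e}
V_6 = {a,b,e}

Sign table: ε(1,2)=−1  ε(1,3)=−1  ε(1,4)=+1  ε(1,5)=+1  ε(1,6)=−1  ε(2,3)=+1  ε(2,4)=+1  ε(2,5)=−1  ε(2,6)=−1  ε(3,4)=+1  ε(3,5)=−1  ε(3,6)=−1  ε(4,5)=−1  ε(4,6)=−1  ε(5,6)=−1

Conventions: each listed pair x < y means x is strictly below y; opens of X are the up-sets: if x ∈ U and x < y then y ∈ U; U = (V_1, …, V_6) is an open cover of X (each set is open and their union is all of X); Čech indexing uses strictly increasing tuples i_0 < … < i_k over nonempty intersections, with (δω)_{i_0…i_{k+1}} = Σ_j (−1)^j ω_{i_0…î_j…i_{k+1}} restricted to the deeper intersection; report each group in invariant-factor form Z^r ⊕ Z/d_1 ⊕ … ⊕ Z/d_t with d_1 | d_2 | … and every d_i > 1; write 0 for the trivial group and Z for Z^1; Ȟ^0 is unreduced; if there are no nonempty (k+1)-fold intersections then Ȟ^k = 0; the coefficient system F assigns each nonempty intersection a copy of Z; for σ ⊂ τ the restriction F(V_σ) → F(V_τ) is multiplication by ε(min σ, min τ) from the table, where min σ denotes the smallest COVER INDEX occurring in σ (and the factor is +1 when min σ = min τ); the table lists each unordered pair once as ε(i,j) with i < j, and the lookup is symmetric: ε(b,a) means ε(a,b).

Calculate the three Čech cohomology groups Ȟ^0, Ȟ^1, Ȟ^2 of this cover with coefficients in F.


nonempty overlaps:
  V12={d} V14={g} V15={c} V16={b} V23={f} V34={h} V56={a,e}
C dims 6,7; δ0: rk 6, SNF 1^5·2
degree 0: 6−6−0 = 0 → Ȟ^0 ≅ 0
degree 1: 7−0−6 = 1 plus torsion [2] → Ȟ^1 ≅ Z ⊕ Z/2
degree 2: 0−0−0 = 0 → Ȟ^2 ≅ 0

Ȟ^0(U;F) ≅ 0; Ȟ^1(U;F) ≅ Z ⊕ Z/2; Ȟ^2(U;F) ≅ 0


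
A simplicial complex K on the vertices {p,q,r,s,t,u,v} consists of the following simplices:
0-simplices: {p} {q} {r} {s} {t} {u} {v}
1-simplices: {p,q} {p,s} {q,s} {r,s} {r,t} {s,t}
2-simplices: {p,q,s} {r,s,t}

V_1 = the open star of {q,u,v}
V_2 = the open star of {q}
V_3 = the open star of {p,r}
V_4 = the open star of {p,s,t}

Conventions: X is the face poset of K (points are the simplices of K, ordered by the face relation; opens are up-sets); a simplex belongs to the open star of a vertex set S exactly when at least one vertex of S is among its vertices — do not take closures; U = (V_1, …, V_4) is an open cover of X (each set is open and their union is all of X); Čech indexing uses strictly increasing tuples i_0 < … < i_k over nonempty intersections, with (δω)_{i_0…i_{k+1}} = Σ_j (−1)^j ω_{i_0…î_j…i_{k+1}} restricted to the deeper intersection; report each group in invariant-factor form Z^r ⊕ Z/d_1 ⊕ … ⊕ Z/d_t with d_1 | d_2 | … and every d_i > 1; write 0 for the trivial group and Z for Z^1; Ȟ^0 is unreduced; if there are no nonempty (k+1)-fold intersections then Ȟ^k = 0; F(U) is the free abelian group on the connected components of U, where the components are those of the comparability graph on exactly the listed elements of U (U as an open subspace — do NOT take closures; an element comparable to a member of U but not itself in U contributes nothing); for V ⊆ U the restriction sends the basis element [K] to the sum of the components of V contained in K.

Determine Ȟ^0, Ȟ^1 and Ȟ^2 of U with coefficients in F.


Ȟ^0 ≅ Z^3,  Ȟ^1 ≅ 0,  Ȟ^2 ≅ 0

cover nerve:
  V1={{q},{u},{v},{p,q},{q,s},{p,q,s}} V2={{q},{p,q},{q,s},{p,q,s}} V3={{p},{r},{p,q},{p,s},{r,s},{r,t},{p,q,s},{r,s,t}} V4={{p},{s},{t},{p,q},{p,s},{q,s},{r,s},{r,t},{s,t},{p,q,s},{r,s,t}}
  V12={{q},{p,q},{q,s},{p,q,s}} V13={{p,q},{p,q,s}} V14={{p,q},{q,s},{p,q,s}} V23={{p,q},{p,q,s}} V24={{p,q},{q,s},{p,q,s}} V34={{p},{p,q},{p,s},{r,s},{r,t},{p,q,s},{r,s,t}}
  V123={{p,q},{p,q,s}} V124={{p,q},{q,s},{p,q,s}} V134={{p,q},{p,q,s}} V234={{p,q},{p,q,s}}
  V1234={{p,q},{p,q,s}}
components per intersection:
  V1: {{q},{p,q},{q,s},{p,q,s}} {{u}} {{v}}
  V2: {{q},{p,q},{q,s},{p,q,s}}
  V3: {{p},{p,q},{p,s},{p,q,s}} {{r},{r,s},{r,t},{r,s,t}}
  V4: {{p},{s},{t},{p,q},{p,s},{q,s},{r,s},{r,t},{s,t},{p,q,s},{r,s,t}}
  V12: {{q},{p,q},{q,s},{p,q,s}}
  V13: {{p,q},{p,q,s}}
  V14: {{p,q},{q,s},{p,q,s}}
  V23: {{p,q},{p,q,s}}
  V24: {{p,q},{q,s},{p,q,s}}
  V34: {{p},{p,q},{p,s},{p,q,s}} {{r,s},{r,t},{r,s,t}}
  V123: {{p,q},{p,q,s}}
  V124: {{p,q},{q,s},{p,q,s}}
  V134: {{p,q},{p,q,s}}
  V234: {{p,q},{p,q,s}}
  V1234: {{p,q},{p,q,s}}
C dims 7,7,4,1; δ0: rk 4, SNF 1^4; δ1: rk 3, SNF 1^3; δ2: rk 1, SNF 1^1
Ȟ^0: (7−4)−0=3 ⇒ Z^3
Ȟ^1: (7−3)−4=0 ⇒ 0
Ȟ^2: (4−1)−3=0 ⇒ 0
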